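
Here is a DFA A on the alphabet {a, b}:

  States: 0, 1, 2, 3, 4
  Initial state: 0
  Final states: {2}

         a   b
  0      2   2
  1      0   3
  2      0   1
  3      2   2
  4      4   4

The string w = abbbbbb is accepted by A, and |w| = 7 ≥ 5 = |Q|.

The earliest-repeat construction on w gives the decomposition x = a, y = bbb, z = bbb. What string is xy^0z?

abbb

xy⁰z = xz = a·bbb = abbb.
Reading y = bbb takes A from 2 back to 2, so after x the machine is still in 2, and z then leads to the accepting state 2. Hence abbb ∈ L(A).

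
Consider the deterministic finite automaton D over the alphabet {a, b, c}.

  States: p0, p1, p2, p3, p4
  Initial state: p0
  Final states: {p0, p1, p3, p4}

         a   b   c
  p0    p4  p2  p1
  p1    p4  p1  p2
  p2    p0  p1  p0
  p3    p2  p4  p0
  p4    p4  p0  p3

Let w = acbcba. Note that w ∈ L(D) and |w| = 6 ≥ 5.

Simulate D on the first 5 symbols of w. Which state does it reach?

p4

Run of D on the first 5 characters of w = a c b c b:
  step 0: p0  (start)
  step 1: p4  (read a: p0→p4)
  step 2: p3  (read c: p4→p3)
  step 3: p4  (read b: p3→p4)
  step 4: p3  (read c: p4→p3)
  step 5: p4  (read b: p3→p4)

After reading 5 characters, D is in state p4.
(This kind of state-tracing is the core of the pumping-lemma construction: with 5 states, pigeonhole forces a repeat within the first 5 steps.)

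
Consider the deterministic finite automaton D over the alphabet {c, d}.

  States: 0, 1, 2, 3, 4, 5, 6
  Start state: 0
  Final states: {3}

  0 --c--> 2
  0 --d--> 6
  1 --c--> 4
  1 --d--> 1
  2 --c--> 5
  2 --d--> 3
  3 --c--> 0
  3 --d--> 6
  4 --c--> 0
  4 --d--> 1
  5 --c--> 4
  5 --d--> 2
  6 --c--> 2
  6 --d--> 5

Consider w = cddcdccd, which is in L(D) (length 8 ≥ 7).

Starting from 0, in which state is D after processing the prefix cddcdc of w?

State sequence: 0 -c-> 2 -d-> 3 -d-> 6 -c-> 2 -d-> 3 -c-> 0

After reading 6 characters, D is in state 0.

0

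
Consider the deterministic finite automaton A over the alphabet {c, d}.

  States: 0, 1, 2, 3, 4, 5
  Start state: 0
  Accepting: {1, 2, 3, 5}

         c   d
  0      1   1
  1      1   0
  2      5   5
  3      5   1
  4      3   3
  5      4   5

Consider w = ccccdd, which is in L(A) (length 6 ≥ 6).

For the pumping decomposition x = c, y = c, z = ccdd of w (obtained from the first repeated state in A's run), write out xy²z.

xy^2z = c·c·c·ccdd = cccccdd.
Reading y = c takes A from 1 back to 1, so after x·y·y the machine is still in 1, and z then leads to the accepting state 1. Hence cccccdd ∈ L(A).

cccccdd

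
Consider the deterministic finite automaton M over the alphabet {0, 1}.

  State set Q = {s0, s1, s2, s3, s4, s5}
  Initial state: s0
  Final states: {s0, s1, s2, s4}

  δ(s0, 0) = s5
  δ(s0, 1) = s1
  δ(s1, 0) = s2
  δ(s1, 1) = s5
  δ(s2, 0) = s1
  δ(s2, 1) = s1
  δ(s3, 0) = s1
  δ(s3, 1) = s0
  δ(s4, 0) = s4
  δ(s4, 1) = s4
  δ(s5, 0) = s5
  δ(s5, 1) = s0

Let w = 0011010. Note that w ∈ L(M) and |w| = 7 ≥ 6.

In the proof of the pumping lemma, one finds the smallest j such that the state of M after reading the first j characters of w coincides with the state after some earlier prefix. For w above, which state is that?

s5

State sequence: s0 -0-> s5 -0-> s5 -1-> s0 -1-> s1 -0-> s2 -1-> s1 -0-> s2
First repeat at step 2: s5 was already visited.

The earliest repeat is at step j = 2: M is in s5, which it already visited at step i = 1.
Since M has 6 states, any run of length ≥ 6 visits 6+1 states, so by pigeonhole some state repeats within the first 6 steps — that repeat gives the pumpable loop.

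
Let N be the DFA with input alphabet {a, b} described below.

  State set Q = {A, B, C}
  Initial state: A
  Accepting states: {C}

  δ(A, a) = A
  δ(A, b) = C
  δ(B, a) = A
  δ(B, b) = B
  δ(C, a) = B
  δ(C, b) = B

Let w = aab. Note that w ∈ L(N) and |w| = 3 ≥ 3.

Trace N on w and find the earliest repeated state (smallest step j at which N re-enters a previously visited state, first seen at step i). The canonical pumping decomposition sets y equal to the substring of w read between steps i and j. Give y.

Run of N on w = a a b:
  step 0: A  (start)
  step 1: A  (read a: A→A)   ← first repeat (A seen earlier)
  step 2: A  (read a: A→A)
  step 3: C  (read b: A→C)

So i = 0, j = 1, giving x = w[0:0] = ε, y = w[0:1] = a, z = w[1:3] = ab.
Check: |xy| = 1 ≤ 3 and |y| = 1 ≥ 1. Reading y takes N from A back to A, so every xyⁱz is accepted.
Since N has 3 states, any run of length ≥ 3 visits 3+1 states, so by pigeonhole some state repeats within the first 3 steps — that repeat gives the pumpable loop.

a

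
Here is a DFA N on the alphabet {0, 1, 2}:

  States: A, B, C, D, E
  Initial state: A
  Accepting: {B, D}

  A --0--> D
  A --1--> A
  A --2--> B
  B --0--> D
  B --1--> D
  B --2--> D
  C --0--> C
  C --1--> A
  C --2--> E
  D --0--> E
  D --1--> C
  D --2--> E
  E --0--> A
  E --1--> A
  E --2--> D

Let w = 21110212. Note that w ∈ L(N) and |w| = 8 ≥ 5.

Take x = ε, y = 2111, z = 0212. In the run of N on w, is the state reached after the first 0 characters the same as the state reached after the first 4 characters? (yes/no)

yes

State sequence: A -2-> B -1-> D -1-> C -1-> A

After x (step 0): A. After xy (step 4): A.
They match, so y = 2111 drives N around a cycle from A back to itself; pumping y any number of times keeps N in A before reading z, and xyⁱz ∈ L(N) for every i ≥ 0.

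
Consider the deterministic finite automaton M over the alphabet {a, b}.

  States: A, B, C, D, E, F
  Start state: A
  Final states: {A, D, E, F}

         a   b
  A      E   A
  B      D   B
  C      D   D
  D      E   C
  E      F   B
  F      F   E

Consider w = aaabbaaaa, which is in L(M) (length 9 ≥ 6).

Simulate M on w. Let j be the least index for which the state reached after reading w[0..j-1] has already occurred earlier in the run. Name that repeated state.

State sequence: A -a-> E -a-> F -a-> F -b-> E -b-> B -a-> D -a-> E -a-> F -a-> F
First repeat at step 3: F was already visited.

The earliest repeat is at step j = 3: M is in F, which it already visited at step i = 2.
Pumping length from the standard proof: p = 6 (the number of states). The repeated state found above gives |xy| = j ≤ 6 and |y| = j − i ≥ 1.

F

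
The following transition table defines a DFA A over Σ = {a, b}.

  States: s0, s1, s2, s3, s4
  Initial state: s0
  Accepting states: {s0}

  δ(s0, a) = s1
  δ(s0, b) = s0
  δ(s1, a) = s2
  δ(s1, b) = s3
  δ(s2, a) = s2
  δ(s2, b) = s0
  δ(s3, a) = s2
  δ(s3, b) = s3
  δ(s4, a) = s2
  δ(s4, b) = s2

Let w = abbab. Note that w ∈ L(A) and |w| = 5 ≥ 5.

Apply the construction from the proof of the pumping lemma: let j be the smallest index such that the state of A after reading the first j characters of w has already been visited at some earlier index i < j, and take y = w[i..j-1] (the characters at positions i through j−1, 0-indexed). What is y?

State sequence: s0 -a-> s1 -b-> s3 -b-> s3 -a-> s2 -b-> s0
First repeat at step 3: s3 was already visited.

So i = 2, j = 3, giving x = w[0:2] = ab, y = w[2:3] = b, z = w[3:5] = ab.
Check: |xy| = 3 ≤ 5 and |y| = 1 ≥ 1. Reading y takes A from s3 back to s3, so every xyⁱz is accepted.
Since A has 5 states, any run of length ≥ 5 visits 5+1 states, so by pigeonhole some state repeats within the first 5 steps — that repeat gives the pumpable loop.

b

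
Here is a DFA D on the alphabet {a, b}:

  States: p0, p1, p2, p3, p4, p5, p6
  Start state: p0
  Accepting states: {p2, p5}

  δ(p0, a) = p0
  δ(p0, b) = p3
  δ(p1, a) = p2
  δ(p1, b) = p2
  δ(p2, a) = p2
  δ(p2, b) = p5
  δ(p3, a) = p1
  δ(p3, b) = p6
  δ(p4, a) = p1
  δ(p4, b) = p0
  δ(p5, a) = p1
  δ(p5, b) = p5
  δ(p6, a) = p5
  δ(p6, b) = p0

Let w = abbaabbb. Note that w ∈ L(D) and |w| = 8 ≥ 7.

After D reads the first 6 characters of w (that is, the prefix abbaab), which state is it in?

p2

State sequence: p0 -a-> p0 -b-> p3 -b-> p6 -a-> p5 -a-> p1 -b-> p2

After reading 6 characters, D is in state p2.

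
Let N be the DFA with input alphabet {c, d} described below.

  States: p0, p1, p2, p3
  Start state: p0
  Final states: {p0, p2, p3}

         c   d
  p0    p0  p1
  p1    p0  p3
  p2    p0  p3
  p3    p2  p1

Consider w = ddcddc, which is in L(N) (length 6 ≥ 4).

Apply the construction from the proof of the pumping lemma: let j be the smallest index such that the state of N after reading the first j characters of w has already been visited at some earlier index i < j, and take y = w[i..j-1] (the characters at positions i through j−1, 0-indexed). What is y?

State sequence: p0 -d-> p1 -d-> p3 -c-> p2 -d-> p3 -d-> p1 -c-> p0
First repeat at step 4: p3 was already visited.

So i = 2, j = 4, giving x = w[0:2] = dd, y = w[2:4] = cd, z = w[4:6] = dc.
Check: |xy| = 4 ≤ 4 and |y| = 2 ≥ 1. Reading y takes N from p3 back to p3, so every xyⁱz is accepted.
The DFA has 4 states, so the proof of the pumping lemma guarantees a repeated state among the first 4+1 visited; the segment between the two visits is the pumpable y.

cd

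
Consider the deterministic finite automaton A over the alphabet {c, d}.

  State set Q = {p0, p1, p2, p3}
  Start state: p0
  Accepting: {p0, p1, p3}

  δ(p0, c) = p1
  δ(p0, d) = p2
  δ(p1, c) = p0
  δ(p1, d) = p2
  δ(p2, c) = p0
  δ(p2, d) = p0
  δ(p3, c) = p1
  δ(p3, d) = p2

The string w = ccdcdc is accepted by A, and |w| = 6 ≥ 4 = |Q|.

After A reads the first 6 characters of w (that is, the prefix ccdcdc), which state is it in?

State sequence: p0 -c-> p1 -c-> p0 -d-> p2 -c-> p0 -d-> p2 -c-> p0

After reading 6 characters, A is in state p0.
(This kind of state-tracing is the core of the pumping-lemma construction: with 4 states, pigeonhole forces a repeat within the first 4 steps.)

p0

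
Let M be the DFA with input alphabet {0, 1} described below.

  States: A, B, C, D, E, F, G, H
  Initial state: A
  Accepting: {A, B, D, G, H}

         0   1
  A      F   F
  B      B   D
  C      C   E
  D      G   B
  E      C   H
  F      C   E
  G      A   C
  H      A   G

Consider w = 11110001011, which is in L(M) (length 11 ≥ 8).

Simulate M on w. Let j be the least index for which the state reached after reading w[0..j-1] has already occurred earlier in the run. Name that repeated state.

A

Run of M on w = 1 1 1 1 0 0 0 1 0 1 1:
  step 0: A  (start)
  step 1: F  (read 1: A→F)
  step 2: E  (read 1: F→E)
  step 3: H  (read 1: E→H)
  step 4: G  (read 1: H→G)
  step 5: A  (read 0: G→A)   ← first repeat (A seen earlier)
  step 6: F  (read 0: A→F)
  step 7: C  (read 0: F→C)
  step 8: E  (read 1: C→E)
  step 9: C  (read 0: E→C)
  step 10: E  (read 1: C→E)
  step 11: H  (read 1: E→H)

The earliest repeat is at step j = 5: M is in A, which it already visited at step i = 0.
Since M has 8 states, any run of length ≥ 8 visits 8+1 states, so by pigeonhole some state repeats within the first 8 steps — that repeat gives the pumpable loop.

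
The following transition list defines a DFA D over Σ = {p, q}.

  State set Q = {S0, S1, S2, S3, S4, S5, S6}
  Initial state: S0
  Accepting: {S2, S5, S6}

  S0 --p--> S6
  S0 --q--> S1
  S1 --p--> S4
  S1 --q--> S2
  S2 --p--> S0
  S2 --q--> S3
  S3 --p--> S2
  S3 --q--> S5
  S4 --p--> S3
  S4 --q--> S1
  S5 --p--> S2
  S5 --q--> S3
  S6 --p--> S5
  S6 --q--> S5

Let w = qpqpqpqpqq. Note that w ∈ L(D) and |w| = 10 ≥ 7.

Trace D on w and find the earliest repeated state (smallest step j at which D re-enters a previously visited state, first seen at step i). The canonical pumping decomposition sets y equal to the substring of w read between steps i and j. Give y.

pq

State sequence: S0 -q-> S1 -p-> S4 -q-> S1 -p-> S4 -q-> S1 -p-> S4 -q-> S1 -p-> S4 -q-> S1 -q-> S2
First repeat at step 3: S1 was already visited.

So i = 1, j = 3, giving x = w[0:1] = q, y = w[1:3] = pq, z = w[3:10] = pqpqpqq.
Check: |xy| = 3 ≤ 7 and |y| = 2 ≥ 1. Reading y takes D from S1 back to S1, so every xyⁱz is accepted.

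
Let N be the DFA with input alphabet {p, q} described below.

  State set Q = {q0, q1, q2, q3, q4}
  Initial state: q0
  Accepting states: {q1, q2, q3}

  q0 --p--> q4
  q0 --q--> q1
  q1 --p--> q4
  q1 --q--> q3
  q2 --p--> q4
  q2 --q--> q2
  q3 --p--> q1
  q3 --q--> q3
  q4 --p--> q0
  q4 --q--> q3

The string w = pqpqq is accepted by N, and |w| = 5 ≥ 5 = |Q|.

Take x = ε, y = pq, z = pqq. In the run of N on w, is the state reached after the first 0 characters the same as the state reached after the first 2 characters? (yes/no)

no

Run of N on the first 2 characters of w = p q:
  step 0: q0  (start)
  step 1: q4  (read p: q0→q4)
  step 2: q3  (read q: q4→q3)

After x (step 0): q0. After xy (step 2): q3.
They differ (q0 ≠ q3), so y is not a cycle from the state after x; this split is not the one the pumping-lemma construction produces, and pumping y need not keep the string in L(N).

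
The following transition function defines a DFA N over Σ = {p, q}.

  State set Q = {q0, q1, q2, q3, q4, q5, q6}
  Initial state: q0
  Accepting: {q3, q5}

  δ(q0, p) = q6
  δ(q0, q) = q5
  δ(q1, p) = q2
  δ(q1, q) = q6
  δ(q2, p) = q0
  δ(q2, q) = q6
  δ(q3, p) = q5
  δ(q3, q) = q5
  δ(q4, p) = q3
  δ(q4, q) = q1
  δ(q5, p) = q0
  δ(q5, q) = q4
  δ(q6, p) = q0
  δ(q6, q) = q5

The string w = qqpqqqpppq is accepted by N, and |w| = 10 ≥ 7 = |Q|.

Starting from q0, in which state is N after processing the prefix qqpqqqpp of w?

Run of N on the first 8 characters of w = q q p q q q p p:
  step 0: q0  (start)
  step 1: q5  (read q: q0→q5)
  step 2: q4  (read q: q5→q4)
  step 3: q3  (read p: q4→q3)
  step 4: q5  (read q: q3→q5)
  step 5: q4  (read q: q5→q4)
  step 6: q1  (read q: q4→q1)
  step 7: q2  (read p: q1→q2)
  step 8: q0  (read p: q2→q0)

After reading 8 characters, N is in state q0.

q0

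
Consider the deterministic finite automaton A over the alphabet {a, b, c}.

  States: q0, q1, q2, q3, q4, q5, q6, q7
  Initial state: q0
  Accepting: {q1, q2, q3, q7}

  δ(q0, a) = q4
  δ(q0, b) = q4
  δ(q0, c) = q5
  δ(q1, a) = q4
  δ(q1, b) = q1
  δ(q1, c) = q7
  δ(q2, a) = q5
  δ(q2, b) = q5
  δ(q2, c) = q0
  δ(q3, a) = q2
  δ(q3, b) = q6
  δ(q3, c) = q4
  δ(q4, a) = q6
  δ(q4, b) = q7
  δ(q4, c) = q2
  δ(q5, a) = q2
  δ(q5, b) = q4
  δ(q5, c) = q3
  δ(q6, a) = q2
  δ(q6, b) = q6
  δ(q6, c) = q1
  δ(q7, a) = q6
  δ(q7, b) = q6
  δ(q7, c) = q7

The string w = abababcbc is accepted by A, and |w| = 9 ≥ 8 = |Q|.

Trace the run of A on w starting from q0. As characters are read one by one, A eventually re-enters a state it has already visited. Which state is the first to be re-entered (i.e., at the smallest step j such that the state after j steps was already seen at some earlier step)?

q6

State sequence: q0 -a-> q4 -b-> q7 -a-> q6 -b-> q6 -a-> q2 -b-> q5 -c-> q3 -b-> q6 -c-> q1
First repeat at step 4: q6 was already visited.

The earliest repeat is at step j = 4: A is in q6, which it already visited at step i = 3.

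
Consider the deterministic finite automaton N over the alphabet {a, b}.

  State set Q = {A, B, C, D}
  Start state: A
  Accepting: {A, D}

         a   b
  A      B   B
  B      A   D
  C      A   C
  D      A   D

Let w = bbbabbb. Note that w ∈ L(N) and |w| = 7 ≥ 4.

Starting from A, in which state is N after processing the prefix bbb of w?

State sequence: A -b-> B -b-> D -b-> D

After reading 3 characters, N is in state D.

D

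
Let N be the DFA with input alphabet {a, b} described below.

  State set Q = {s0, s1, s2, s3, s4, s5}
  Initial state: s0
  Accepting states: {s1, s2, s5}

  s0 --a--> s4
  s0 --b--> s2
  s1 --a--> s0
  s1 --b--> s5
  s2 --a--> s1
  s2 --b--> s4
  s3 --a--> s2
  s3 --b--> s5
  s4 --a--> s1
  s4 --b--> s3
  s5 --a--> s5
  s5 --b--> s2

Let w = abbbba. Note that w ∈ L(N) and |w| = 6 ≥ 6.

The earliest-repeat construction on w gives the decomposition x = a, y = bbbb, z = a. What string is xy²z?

xy^2z = a·bbbb·bbbb·a = abbbbbbbba.
Reading y = bbbb takes N from s4 back to s4, so after x·y·y the machine is still in s4, and z then leads to the accepting state s1. Hence abbbbbbbba ∈ L(N).

abbbbbbbba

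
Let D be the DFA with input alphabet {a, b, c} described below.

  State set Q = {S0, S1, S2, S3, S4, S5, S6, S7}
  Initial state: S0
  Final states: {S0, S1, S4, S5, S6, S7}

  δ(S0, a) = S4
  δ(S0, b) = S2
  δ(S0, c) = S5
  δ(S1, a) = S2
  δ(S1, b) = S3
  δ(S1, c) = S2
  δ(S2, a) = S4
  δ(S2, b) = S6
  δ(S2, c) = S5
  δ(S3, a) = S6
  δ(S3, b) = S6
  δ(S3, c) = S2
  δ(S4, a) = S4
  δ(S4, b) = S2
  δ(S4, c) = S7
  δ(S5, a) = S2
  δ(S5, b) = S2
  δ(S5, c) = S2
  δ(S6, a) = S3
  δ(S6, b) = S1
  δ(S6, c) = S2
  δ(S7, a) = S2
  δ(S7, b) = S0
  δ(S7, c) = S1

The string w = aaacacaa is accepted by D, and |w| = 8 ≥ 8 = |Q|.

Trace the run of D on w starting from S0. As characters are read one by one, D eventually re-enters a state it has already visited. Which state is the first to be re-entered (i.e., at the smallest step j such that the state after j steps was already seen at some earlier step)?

Run of D on w = a a a c a c a a:
  step 0: S0  (start)
  step 1: S4  (read a: S0→S4)
  step 2: S4  (read a: S4→S4)   ← first repeat (S4 seen earlier)
  step 3: S4  (read a: S4→S4)
  step 4: S7  (read c: S4→S7)
  step 5: S2  (read a: S7→S2)
  step 6: S5  (read c: S2→S5)
  step 7: S2  (read a: S5→S2)
  step 8: S4  (read a: S2→S4)

The earliest repeat is at step j = 2: D is in S4, which it already visited at step i = 1.
Pumping length from the standard proof: p = 8 (the number of states). The repeated state found above gives |xy| = j ≤ 8 and |y| = j − i ≥ 1.

S4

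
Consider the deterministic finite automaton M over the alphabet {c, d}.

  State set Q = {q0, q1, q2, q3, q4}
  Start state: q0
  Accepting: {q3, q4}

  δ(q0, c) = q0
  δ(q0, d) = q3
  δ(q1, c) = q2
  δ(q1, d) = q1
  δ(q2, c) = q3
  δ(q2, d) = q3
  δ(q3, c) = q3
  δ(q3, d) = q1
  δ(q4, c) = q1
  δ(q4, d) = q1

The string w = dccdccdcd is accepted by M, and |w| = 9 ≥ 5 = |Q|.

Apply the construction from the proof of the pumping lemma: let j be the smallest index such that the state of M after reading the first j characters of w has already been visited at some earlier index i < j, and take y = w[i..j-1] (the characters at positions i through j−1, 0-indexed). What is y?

c

Run of M on w = d c c d c c d c d:
  step 0: q0  (start)
  step 1: q3  (read d: q0→q3)
  step 2: q3  (read c: q3→q3)   ← first repeat (q3 seen earlier)
  step 3: q3  (read c: q3→q3)
  step 4: q1  (read d: q3→q1)
  step 5: q2  (read c: q1→q2)
  step 6: q3  (read c: q2→q3)
  step 7: q1  (read d: q3→q1)
  step 8: q2  (read c: q1→q2)
  step 9: q3  (read d: q2→q3)

So i = 1, j = 2, giving x = w[0:1] = d, y = w[1:2] = c, z = w[2:9] = cdccdcd.
Check: |xy| = 2 ≤ 5 and |y| = 1 ≥ 1. Reading y takes M from q3 back to q3, so every xyⁱz is accepted.
With |Q| = 5, pigeonhole forces a state repeat no later than step 5; the substring read between the first and second visits to that state can be pumped.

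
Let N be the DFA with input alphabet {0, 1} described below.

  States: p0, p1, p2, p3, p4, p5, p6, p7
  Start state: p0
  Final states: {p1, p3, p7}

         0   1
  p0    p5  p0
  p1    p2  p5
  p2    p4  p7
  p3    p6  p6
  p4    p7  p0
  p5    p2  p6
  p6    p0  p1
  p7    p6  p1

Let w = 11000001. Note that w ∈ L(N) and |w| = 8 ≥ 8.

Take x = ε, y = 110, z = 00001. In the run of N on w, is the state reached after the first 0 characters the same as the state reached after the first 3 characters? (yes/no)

Run of N on the first 3 characters of w = 1 1 0:
  step 0: p0  (start)
  step 1: p0  (read 1: p0→p0)
  step 2: p0  (read 1: p0→p0)
  step 3: p5  (read 0: p0→p5)

After x (step 0): p0. After xy (step 3): p5.
They differ (p0 ≠ p5), so y is not a cycle from the state after x; this split is not the one the pumping-lemma construction produces, and pumping y need not keep the string in L(N).

no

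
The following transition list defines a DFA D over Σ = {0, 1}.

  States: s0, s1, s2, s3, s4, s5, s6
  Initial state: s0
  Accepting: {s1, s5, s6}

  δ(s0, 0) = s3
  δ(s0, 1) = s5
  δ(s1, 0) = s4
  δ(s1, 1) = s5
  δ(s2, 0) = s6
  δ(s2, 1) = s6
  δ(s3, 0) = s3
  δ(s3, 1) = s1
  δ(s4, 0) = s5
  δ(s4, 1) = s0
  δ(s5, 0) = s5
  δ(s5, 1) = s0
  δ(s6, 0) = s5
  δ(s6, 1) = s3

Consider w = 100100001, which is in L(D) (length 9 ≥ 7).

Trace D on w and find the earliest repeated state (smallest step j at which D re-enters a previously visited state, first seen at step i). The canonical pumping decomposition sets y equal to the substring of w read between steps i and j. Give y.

0

State sequence: s0 -1-> s5 -0-> s5 -0-> s5 -1-> s0 -0-> s3 -0-> s3 -0-> s3 -0-> s3 -1-> s1
First repeat at step 2: s5 was already visited.

So i = 1, j = 2, giving x = w[0:1] = 1, y = w[1:2] = 0, z = w[2:9] = 0100001.
Check: |xy| = 2 ≤ 7 and |y| = 1 ≥ 1. Reading y takes D from s5 back to s5, so every xyⁱz is accepted.
With |Q| = 7, pigeonhole forces a state repeat no later than step 7; the substring read between the first and second visits to that state can be pumped.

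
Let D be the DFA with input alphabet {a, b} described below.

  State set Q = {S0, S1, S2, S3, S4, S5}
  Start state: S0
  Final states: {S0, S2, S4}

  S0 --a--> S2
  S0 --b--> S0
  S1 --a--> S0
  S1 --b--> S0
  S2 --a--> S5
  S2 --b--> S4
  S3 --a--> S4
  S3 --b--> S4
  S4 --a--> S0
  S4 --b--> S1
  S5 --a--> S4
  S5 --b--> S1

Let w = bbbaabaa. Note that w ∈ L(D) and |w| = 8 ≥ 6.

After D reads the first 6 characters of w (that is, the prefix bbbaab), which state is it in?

S1

State sequence: S0 -b-> S0 -b-> S0 -b-> S0 -a-> S2 -a-> S5 -b-> S1

After reading 6 characters, D is in state S1.
(This kind of state-tracing is the core of the pumping-lemma construction: with 6 states, pigeonhole forces a repeat within the first 6 steps.)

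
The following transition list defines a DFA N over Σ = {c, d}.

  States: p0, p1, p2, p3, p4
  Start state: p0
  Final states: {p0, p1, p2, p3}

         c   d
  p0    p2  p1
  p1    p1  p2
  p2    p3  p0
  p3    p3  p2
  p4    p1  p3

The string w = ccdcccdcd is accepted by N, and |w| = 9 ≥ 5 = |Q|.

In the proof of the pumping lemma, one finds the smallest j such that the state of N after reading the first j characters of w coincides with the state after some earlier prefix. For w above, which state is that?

Run of N on w = c c d c c c d c d:
  step 0: p0  (start)
  step 1: p2  (read c: p0→p2)
  step 2: p3  (read c: p2→p3)
  step 3: p2  (read d: p3→p2)   ← first repeat (p2 seen earlier)
  step 4: p3  (read c: p2→p3)
  step 5: p3  (read c: p3→p3)
  step 6: p3  (read c: p3→p3)
  step 7: p2  (read d: p3→p2)
  step 8: p3  (read c: p2→p3)
  step 9: p2  (read d: p3→p2)

The earliest repeat is at step j = 3: N is in p2, which it already visited at step i = 1.
Since N has 5 states, any run of length ≥ 5 visits 5+1 states, so by pigeonhole some state repeats within the first 5 steps — that repeat gives the pumpable loop.

p2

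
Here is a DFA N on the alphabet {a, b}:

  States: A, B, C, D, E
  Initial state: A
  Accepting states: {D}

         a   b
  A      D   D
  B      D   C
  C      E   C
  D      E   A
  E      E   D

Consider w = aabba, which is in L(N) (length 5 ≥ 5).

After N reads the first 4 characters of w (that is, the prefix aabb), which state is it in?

State sequence: A -a-> D -a-> E -b-> D -b-> A

After reading 4 characters, N is in state A.

A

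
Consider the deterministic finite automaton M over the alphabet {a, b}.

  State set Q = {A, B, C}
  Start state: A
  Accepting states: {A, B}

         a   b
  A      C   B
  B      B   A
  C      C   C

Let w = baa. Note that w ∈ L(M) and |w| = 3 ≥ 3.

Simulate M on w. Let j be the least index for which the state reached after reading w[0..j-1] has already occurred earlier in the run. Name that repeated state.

Run of M on w = b a a:
  step 0: A  (start)
  step 1: B  (read b: A→B)
  step 2: B  (read a: B→B)   ← first repeat (B seen earlier)
  step 3: B  (read a: B→B)

The earliest repeat is at step j = 2: M is in B, which it already visited at step i = 1.
Since M has 3 states, any run of length ≥ 3 visits 3+1 states, so by pigeonhole some state repeats within the first 3 steps — that repeat gives the pumpable loop.

B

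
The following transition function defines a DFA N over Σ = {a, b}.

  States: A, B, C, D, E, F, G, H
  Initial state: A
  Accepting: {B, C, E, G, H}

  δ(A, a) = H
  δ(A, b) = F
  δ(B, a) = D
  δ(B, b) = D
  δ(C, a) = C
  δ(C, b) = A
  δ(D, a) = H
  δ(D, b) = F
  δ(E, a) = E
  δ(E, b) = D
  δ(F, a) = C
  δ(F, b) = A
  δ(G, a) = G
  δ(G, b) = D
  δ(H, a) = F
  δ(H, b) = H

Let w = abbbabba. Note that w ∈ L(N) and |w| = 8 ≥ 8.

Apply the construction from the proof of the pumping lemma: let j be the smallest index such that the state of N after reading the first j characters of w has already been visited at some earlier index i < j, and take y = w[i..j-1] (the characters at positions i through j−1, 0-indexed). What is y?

State sequence: A -a-> H -b-> H -b-> H -b-> H -a-> F -b-> A -b-> F -a-> C
First repeat at step 2: H was already visited.

So i = 1, j = 2, giving x = w[0:1] = a, y = w[1:2] = b, z = w[2:8] = bbabba.
Check: |xy| = 2 ≤ 8 and |y| = 1 ≥ 1. Reading y takes N from H back to H, so every xyⁱz is accepted.

b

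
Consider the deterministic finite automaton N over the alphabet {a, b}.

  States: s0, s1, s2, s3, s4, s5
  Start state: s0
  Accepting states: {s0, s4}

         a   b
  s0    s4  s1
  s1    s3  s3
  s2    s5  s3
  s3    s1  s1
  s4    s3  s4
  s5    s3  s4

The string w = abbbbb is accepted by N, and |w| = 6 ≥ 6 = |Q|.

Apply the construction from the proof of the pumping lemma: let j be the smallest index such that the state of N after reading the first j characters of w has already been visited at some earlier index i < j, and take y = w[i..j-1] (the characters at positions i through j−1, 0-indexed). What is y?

b

Run of N on w = a b b b b b:
  step 0: s0  (start)
  step 1: s4  (read a: s0→s4)
  step 2: s4  (read b: s4→s4)   ← first repeat (s4 seen earlier)
  step 3: s4  (read b: s4→s4)
  step 4: s4  (read b: s4→s4)
  step 5: s4  (read b: s4→s4)
  step 6: s4  (read b: s4→s4)

So i = 1, j = 2, giving x = w[0:1] = a, y = w[1:2] = b, z = w[2:6] = bbbb.
Check: |xy| = 2 ≤ 6 and |y| = 1 ≥ 1. Reading y takes N from s4 back to s4, so every xyⁱz is accepted.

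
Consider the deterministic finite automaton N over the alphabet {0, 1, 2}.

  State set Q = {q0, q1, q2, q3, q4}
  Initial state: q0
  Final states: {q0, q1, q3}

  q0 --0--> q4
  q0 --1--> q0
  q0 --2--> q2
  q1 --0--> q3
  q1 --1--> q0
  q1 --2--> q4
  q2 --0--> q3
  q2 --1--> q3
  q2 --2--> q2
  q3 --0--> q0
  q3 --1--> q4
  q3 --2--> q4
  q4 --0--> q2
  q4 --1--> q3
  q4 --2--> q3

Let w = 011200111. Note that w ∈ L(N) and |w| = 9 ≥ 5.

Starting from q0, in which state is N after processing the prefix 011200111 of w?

q3

Run of N on the first 9 characters of w = 0 1 1 2 0 0 1 1 1:
  step 0: q0  (start)
  step 1: q4  (read 0: q0→q4)
  step 2: q3  (read 1: q4→q3)
  step 3: q4  (read 1: q3→q4)
  step 4: q3  (read 2: q4→q3)
  step 5: q0  (read 0: q3→q0)
  step 6: q4  (read 0: q0→q4)
  step 7: q3  (read 1: q4→q3)
  step 8: q4  (read 1: q3→q4)
  step 9: q3  (read 1: q4→q3)

After reading 9 characters, N is in state q3.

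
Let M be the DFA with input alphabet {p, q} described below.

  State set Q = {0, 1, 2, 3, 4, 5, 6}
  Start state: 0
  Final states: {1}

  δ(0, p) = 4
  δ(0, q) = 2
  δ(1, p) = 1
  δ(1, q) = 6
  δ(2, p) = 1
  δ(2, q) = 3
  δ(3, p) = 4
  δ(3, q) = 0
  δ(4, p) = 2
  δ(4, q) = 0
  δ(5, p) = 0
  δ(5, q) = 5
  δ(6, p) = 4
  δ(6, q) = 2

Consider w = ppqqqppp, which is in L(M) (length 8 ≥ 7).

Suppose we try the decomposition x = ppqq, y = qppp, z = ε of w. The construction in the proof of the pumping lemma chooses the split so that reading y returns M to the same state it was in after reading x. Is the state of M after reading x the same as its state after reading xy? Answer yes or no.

Run of M on the first 8 characters of w = p p q q q p p p:
  step 0: 0  (start)
  step 1: 4  (read p: 0→4)
  step 2: 2  (read p: 4→2)
  step 3: 3  (read q: 2→3)
  step 4: 0  (read q: 3→0)
  step 5: 2  (read q: 0→2)
  step 6: 1  (read p: 2→1)
  step 7: 1  (read p: 1→1)
  step 8: 1  (read p: 1→1)

After x (step 4): 0. After xy (step 8): 1.
They differ (0 ≠ 1), so y is not a cycle from the state after x; this split is not the one the pumping-lemma construction produces, and pumping y need not keep the string in L(M).

no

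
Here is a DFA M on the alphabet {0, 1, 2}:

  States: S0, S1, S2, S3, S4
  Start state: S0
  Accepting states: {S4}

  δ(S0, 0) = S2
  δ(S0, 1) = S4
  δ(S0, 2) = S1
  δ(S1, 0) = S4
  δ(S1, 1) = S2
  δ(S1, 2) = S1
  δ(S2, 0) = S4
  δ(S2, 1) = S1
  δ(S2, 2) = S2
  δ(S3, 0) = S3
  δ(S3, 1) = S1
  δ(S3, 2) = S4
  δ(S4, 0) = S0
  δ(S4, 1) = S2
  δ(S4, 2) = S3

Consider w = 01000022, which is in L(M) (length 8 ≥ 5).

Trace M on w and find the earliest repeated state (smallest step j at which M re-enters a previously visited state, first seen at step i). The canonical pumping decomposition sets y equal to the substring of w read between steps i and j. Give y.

State sequence: S0 -0-> S2 -1-> S1 -0-> S4 -0-> S0 -0-> S2 -0-> S4 -2-> S3 -2-> S4
First repeat at step 4: S0 was already visited.

So i = 0, j = 4, giving x = w[0:0] = ε, y = w[0:4] = 0100, z = w[4:8] = 0022.
Check: |xy| = 4 ≤ 5 and |y| = 4 ≥ 1. Reading y takes M from S0 back to S0, so every xyⁱz is accepted.

0100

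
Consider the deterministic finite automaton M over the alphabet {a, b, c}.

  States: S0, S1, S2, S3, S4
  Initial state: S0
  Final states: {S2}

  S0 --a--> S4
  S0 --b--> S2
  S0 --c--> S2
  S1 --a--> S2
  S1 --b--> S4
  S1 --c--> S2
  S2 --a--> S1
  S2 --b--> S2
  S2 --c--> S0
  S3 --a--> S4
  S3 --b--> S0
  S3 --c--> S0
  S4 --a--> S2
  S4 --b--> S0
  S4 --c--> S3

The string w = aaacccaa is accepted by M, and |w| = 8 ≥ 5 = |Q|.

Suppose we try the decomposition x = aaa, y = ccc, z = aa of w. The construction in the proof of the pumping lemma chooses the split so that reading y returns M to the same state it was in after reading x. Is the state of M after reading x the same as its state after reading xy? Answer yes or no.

Run of M on the first 6 characters of w = a a a c c c:
  step 0: S0  (start)
  step 1: S4  (read a: S0→S4)
  step 2: S2  (read a: S4→S2)
  step 3: S1  (read a: S2→S1)
  step 4: S2  (read c: S1→S2)
  step 5: S0  (read c: S2→S0)
  step 6: S2  (read c: S0→S2)

After x (step 3): S1. After xy (step 6): S2.
They differ (S1 ≠ S2), so y is not a cycle from the state after x; this split is not the one the pumping-lemma construction produces, and pumping y need not keep the string in L(M).

no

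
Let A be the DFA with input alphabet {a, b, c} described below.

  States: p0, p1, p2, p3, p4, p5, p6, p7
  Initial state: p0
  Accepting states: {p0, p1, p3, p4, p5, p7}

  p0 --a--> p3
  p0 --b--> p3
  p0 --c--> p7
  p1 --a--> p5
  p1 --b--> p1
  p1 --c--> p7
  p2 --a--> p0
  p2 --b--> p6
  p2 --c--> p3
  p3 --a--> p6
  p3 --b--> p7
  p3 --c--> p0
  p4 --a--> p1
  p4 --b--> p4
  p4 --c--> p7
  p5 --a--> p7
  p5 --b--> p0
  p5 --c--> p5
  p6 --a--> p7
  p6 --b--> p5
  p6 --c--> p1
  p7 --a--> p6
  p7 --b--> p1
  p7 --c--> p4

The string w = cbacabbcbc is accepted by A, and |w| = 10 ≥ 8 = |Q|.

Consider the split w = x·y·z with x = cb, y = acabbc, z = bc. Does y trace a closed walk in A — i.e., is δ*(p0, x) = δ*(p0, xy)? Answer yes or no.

no

State sequence: p0 -c-> p7 -b-> p1 -a-> p5 -c-> p5 -a-> p7 -b-> p1 -b-> p1 -c-> p7

After x (step 2): p1. After xy (step 8): p7.
They differ (p1 ≠ p7), so y is not a cycle from the state after x; this split is not the one the pumping-lemma construction produces, and pumping y need not keep the string in L(A).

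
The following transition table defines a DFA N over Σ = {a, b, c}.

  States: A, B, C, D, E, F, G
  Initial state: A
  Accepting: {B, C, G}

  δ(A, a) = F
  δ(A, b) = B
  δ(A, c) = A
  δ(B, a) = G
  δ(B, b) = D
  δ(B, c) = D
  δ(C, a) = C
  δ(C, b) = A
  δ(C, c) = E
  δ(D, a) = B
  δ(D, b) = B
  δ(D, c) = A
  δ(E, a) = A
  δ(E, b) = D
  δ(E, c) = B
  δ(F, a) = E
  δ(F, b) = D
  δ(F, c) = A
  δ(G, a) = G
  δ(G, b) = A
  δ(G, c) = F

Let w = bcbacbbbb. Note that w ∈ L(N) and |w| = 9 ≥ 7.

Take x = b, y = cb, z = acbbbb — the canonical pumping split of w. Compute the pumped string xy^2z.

bcbcbacbbbb

xy^2z = b·cb·cb·acbbbb = bcbcbacbbbb.
Reading y = cb takes N from B back to B, so after x·y·y the machine is still in B, and z then leads to the accepting state B. Hence bcbcbacbbbb ∈ L(N).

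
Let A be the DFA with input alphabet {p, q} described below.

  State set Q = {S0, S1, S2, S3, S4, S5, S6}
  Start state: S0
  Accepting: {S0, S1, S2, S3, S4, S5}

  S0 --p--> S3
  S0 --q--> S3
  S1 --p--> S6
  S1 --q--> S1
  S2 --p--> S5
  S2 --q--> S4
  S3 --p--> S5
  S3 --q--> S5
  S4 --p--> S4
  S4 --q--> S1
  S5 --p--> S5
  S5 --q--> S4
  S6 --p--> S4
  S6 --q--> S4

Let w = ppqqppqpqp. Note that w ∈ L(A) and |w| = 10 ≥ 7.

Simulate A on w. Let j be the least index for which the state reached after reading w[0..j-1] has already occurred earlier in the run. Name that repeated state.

S4

Run of A on w = p p q q p p q p q p:
  step 0: S0  (start)
  step 1: S3  (read p: S0→S3)
  step 2: S5  (read p: S3→S5)
  step 3: S4  (read q: S5→S4)
  step 4: S1  (read q: S4→S1)
  step 5: S6  (read p: S1→S6)
  step 6: S4  (read p: S6→S4)   ← first repeat (S4 seen earlier)
  step 7: S1  (read q: S4→S1)
  step 8: S6  (read p: S1→S6)
  step 9: S4  (read q: S6→S4)
  step 10: S4  (read p: S4→S4)

The earliest repeat is at step j = 6: A is in S4, which it already visited at step i = 3.
With |Q| = 7, pigeonhole forces a state repeat no later than step 7; the substring read between the first and second visits to that state can be pumped.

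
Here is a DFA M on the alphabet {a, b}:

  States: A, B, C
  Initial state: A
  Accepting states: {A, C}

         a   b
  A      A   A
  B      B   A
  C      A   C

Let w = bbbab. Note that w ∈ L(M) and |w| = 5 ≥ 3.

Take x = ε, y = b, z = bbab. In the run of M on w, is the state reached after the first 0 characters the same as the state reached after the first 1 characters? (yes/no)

State sequence: A -b-> A

After x (step 0): A. After xy (step 1): A.
They match, so y = b drives M around a cycle from A back to itself; pumping y any number of times keeps M in A before reading z, and xyⁱz ∈ L(M) for every i ≥ 0.

yes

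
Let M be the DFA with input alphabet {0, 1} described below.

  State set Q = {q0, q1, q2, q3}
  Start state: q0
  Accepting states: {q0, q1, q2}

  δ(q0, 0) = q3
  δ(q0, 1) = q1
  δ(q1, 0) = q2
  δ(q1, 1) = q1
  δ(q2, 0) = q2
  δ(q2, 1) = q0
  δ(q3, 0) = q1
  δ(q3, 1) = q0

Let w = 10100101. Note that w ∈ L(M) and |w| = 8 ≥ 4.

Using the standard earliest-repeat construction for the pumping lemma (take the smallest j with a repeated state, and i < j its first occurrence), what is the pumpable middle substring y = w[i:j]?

101

Run of M on w = 1 0 1 0 0 1 0 1:
  step 0: q0  (start)
  step 1: q1  (read 1: q0→q1)
  step 2: q2  (read 0: q1→q2)
  step 3: q0  (read 1: q2→q0)   ← first repeat (q0 seen earlier)
  step 4: q3  (read 0: q0→q3)
  step 5: q1  (read 0: q3→q1)
  step 6: q1  (read 1: q1→q1)
  step 7: q2  (read 0: q1→q2)
  step 8: q0  (read 1: q2→q0)

So i = 0, j = 3, giving x = w[0:0] = ε, y = w[0:3] = 101, z = w[3:8] = 00101.
Check: |xy| = 3 ≤ 4 and |y| = 3 ≥ 1. Reading y takes M from q0 back to q0, so every xyⁱz is accepted.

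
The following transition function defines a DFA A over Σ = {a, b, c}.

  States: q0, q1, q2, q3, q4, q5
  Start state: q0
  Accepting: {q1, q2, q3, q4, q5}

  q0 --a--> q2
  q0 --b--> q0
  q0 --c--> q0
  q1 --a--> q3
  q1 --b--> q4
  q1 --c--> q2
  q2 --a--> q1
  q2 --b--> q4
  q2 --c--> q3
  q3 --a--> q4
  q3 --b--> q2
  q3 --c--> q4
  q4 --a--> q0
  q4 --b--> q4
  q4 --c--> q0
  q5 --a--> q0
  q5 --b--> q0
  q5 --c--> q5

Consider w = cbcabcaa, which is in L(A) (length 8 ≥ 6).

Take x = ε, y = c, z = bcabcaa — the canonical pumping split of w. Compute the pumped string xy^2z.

ccbcabcaa

xy^2z = ε·c·c·bcabcaa = ccbcabcaa.
Reading y = c takes A from q0 back to q0, so after x·y·y the machine is still in q0, and z then leads to the accepting state q1. Hence ccbcabcaa ∈ L(A).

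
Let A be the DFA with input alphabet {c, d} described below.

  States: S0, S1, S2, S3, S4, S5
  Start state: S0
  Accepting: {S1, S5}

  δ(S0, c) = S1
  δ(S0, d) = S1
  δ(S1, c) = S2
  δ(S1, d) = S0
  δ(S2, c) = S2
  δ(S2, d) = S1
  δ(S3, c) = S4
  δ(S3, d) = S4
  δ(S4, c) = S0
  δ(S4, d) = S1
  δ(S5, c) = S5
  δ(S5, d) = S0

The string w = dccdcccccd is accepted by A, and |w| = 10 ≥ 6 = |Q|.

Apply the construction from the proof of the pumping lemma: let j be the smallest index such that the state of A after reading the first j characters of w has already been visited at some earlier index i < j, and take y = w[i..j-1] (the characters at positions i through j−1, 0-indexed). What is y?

Run of A on w = d c c d c c c c c d:
  step 0: S0  (start)
  step 1: S1  (read d: S0→S1)
  step 2: S2  (read c: S1→S2)
  step 3: S2  (read c: S2→S2)   ← first repeat (S2 seen earlier)
  step 4: S1  (read d: S2→S1)
  step 5: S2  (read c: S1→S2)
  step 6: S2  (read c: S2→S2)
  step 7: S2  (read c: S2→S2)
  step 8: S2  (read c: S2→S2)
  step 9: S2  (read c: S2→S2)
  step 10: S1  (read d: S2→S1)

So i = 2, j = 3, giving x = w[0:2] = dc, y = w[2:3] = c, z = w[3:10] = dcccccd.
Check: |xy| = 3 ≤ 6 and |y| = 1 ≥ 1. Reading y takes A from S2 back to S2, so every xyⁱz is accepted.
With |Q| = 6, pigeonhole forces a state repeat no later than step 6; the substring read between the first and second visits to that state can be pumped.

c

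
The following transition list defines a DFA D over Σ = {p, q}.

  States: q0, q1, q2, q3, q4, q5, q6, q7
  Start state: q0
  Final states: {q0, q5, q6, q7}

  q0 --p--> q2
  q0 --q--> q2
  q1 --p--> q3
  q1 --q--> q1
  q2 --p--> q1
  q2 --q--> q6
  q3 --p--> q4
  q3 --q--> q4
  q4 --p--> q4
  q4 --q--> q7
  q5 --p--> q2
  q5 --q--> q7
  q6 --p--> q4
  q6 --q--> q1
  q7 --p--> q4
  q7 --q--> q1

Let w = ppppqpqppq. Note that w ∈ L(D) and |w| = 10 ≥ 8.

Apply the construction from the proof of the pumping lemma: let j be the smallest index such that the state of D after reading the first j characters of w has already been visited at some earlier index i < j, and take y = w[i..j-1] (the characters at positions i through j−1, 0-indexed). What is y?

Run of D on w = p p p p q p q p p q:
  step 0: q0  (start)
  step 1: q2  (read p: q0→q2)
  step 2: q1  (read p: q2→q1)
  step 3: q3  (read p: q1→q3)
  step 4: q4  (read p: q3→q4)
  step 5: q7  (read q: q4→q7)
  step 6: q4  (read p: q7→q4)   ← first repeat (q4 seen earlier)
  step 7: q7  (read q: q4→q7)
  step 8: q4  (read p: q7→q4)
  step 9: q4  (read p: q4→q4)
  step 10: q7  (read q: q4→q7)

So i = 4, j = 6, giving x = w[0:4] = pppp, y = w[4:6] = qp, z = w[6:10] = qppq.
Check: |xy| = 6 ≤ 8 and |y| = 2 ≥ 1. Reading y takes D from q4 back to q4, so every xyⁱz is accepted.

qp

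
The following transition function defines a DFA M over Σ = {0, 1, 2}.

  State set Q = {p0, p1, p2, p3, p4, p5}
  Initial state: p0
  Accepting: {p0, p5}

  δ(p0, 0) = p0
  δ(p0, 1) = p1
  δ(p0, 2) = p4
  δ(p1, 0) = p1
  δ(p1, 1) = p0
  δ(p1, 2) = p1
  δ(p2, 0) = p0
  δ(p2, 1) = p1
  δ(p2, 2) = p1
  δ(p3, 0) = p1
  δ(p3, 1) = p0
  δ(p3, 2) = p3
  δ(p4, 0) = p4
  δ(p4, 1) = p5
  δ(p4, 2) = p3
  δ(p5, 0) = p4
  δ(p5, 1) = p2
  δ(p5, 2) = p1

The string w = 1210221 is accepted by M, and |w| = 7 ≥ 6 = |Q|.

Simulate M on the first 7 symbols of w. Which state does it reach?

p0

State sequence: p0 -1-> p1 -2-> p1 -1-> p0 -0-> p0 -2-> p4 -2-> p3 -1-> p0

After reading 7 characters, M is in state p0.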